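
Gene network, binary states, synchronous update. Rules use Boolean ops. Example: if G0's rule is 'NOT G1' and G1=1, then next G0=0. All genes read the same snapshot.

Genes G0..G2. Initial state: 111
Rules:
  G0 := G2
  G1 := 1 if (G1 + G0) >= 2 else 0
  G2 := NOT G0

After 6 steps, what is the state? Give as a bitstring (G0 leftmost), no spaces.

Step 1: G0=G2=1 G1=(1+1>=2)=1 G2=NOT G0=NOT 1=0 -> 110
Step 2: G0=G2=0 G1=(1+1>=2)=1 G2=NOT G0=NOT 1=0 -> 010
Step 3: G0=G2=0 G1=(1+0>=2)=0 G2=NOT G0=NOT 0=1 -> 001
Step 4: G0=G2=1 G1=(0+0>=2)=0 G2=NOT G0=NOT 0=1 -> 101
Step 5: G0=G2=1 G1=(0+1>=2)=0 G2=NOT G0=NOT 1=0 -> 100
Step 6: G0=G2=0 G1=(0+1>=2)=0 G2=NOT G0=NOT 1=0 -> 000

000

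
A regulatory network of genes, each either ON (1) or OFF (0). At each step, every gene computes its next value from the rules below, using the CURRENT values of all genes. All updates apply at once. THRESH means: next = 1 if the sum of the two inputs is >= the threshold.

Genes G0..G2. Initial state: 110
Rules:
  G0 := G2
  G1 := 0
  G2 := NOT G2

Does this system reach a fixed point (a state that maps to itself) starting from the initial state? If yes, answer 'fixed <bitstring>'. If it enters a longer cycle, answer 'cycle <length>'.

Answer: cycle 2

Derivation:
Step 0: 110
Step 1: G0=G2=0 G1=0(const) G2=NOT G2=NOT 0=1 -> 001
Step 2: G0=G2=1 G1=0(const) G2=NOT G2=NOT 1=0 -> 100
Step 3: G0=G2=0 G1=0(const) G2=NOT G2=NOT 0=1 -> 001
Cycle of length 2 starting at step 1 -> no fixed point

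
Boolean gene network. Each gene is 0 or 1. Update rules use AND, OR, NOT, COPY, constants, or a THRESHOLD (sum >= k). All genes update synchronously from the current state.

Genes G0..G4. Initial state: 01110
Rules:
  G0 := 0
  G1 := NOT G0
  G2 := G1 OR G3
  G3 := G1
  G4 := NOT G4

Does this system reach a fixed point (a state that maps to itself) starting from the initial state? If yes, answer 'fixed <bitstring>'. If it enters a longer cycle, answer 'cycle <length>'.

Answer: cycle 2

Derivation:
Step 0: 01110
Step 1: G0=0(const) G1=NOT G0=NOT 0=1 G2=G1|G3=1|1=1 G3=G1=1 G4=NOT G4=NOT 0=1 -> 01111
Step 2: G0=0(const) G1=NOT G0=NOT 0=1 G2=G1|G3=1|1=1 G3=G1=1 G4=NOT G4=NOT 1=0 -> 01110
Cycle of length 2 starting at step 0 -> no fixed point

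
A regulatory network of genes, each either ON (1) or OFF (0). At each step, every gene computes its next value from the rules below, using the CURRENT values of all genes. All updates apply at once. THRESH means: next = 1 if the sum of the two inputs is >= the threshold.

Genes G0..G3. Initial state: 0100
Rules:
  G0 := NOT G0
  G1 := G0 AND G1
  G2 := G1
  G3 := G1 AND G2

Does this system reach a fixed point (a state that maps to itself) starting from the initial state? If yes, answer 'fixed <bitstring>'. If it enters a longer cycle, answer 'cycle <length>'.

Answer: cycle 2

Derivation:
Step 0: 0100
Step 1: G0=NOT G0=NOT 0=1 G1=G0&G1=0&1=0 G2=G1=1 G3=G1&G2=1&0=0 -> 1010
Step 2: G0=NOT G0=NOT 1=0 G1=G0&G1=1&0=0 G2=G1=0 G3=G1&G2=0&1=0 -> 0000
Step 3: G0=NOT G0=NOT 0=1 G1=G0&G1=0&0=0 G2=G1=0 G3=G1&G2=0&0=0 -> 1000
Step 4: G0=NOT G0=NOT 1=0 G1=G0&G1=1&0=0 G2=G1=0 G3=G1&G2=0&0=0 -> 0000
Cycle of length 2 starting at step 2 -> no fixed point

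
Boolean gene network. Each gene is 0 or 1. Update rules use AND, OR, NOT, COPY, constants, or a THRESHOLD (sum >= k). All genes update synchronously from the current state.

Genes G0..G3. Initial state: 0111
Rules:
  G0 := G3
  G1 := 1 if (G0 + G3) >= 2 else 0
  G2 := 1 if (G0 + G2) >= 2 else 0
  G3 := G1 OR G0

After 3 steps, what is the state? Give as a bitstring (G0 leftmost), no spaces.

Step 1: G0=G3=1 G1=(0+1>=2)=0 G2=(0+1>=2)=0 G3=G1|G0=1|0=1 -> 1001
Step 2: G0=G3=1 G1=(1+1>=2)=1 G2=(1+0>=2)=0 G3=G1|G0=0|1=1 -> 1101
Step 3: G0=G3=1 G1=(1+1>=2)=1 G2=(1+0>=2)=0 G3=G1|G0=1|1=1 -> 1101

1101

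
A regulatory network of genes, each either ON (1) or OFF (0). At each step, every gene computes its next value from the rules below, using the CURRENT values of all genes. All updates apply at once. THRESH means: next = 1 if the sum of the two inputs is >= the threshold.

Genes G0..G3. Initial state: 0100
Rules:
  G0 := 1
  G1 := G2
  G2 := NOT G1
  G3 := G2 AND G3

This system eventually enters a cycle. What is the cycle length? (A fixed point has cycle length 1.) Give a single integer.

Step 0: 0100
Step 1: G0=1(const) G1=G2=0 G2=NOT G1=NOT 1=0 G3=G2&G3=0&0=0 -> 1000
Step 2: G0=1(const) G1=G2=0 G2=NOT G1=NOT 0=1 G3=G2&G3=0&0=0 -> 1010
Step 3: G0=1(const) G1=G2=1 G2=NOT G1=NOT 0=1 G3=G2&G3=1&0=0 -> 1110
Step 4: G0=1(const) G1=G2=1 G2=NOT G1=NOT 1=0 G3=G2&G3=1&0=0 -> 1100
Step 5: G0=1(const) G1=G2=0 G2=NOT G1=NOT 1=0 G3=G2&G3=0&0=0 -> 1000
State from step 5 equals state from step 1 -> cycle length 4

Answer: 4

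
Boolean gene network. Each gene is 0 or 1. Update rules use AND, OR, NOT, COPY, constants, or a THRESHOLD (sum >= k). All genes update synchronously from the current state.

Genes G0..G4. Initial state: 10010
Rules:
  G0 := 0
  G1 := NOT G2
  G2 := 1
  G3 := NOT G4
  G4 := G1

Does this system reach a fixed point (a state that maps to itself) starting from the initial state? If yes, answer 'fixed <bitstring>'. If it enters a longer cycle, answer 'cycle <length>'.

Step 0: 10010
Step 1: G0=0(const) G1=NOT G2=NOT 0=1 G2=1(const) G3=NOT G4=NOT 0=1 G4=G1=0 -> 01110
Step 2: G0=0(const) G1=NOT G2=NOT 1=0 G2=1(const) G3=NOT G4=NOT 0=1 G4=G1=1 -> 00111
Step 3: G0=0(const) G1=NOT G2=NOT 1=0 G2=1(const) G3=NOT G4=NOT 1=0 G4=G1=0 -> 00100
Step 4: G0=0(const) G1=NOT G2=NOT 1=0 G2=1(const) G3=NOT G4=NOT 0=1 G4=G1=0 -> 00110
Step 5: G0=0(const) G1=NOT G2=NOT 1=0 G2=1(const) G3=NOT G4=NOT 0=1 G4=G1=0 -> 00110
Fixed point reached at step 4: 00110

Answer: fixed 00110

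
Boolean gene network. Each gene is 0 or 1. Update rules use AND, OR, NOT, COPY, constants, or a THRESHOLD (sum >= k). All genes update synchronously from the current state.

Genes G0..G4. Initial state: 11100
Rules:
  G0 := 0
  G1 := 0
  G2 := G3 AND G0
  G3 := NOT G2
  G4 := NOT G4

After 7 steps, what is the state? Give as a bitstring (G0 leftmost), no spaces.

Step 1: G0=0(const) G1=0(const) G2=G3&G0=0&1=0 G3=NOT G2=NOT 1=0 G4=NOT G4=NOT 0=1 -> 00001
Step 2: G0=0(const) G1=0(const) G2=G3&G0=0&0=0 G3=NOT G2=NOT 0=1 G4=NOT G4=NOT 1=0 -> 00010
Step 3: G0=0(const) G1=0(const) G2=G3&G0=1&0=0 G3=NOT G2=NOT 0=1 G4=NOT G4=NOT 0=1 -> 00011
Step 4: G0=0(const) G1=0(const) G2=G3&G0=1&0=0 G3=NOT G2=NOT 0=1 G4=NOT G4=NOT 1=0 -> 00010
Step 5: G0=0(const) G1=0(const) G2=G3&G0=1&0=0 G3=NOT G2=NOT 0=1 G4=NOT G4=NOT 0=1 -> 00011
Step 6: G0=0(const) G1=0(const) G2=G3&G0=1&0=0 G3=NOT G2=NOT 0=1 G4=NOT G4=NOT 1=0 -> 00010
Step 7: G0=0(const) G1=0(const) G2=G3&G0=1&0=0 G3=NOT G2=NOT 0=1 G4=NOT G4=NOT 0=1 -> 00011

00011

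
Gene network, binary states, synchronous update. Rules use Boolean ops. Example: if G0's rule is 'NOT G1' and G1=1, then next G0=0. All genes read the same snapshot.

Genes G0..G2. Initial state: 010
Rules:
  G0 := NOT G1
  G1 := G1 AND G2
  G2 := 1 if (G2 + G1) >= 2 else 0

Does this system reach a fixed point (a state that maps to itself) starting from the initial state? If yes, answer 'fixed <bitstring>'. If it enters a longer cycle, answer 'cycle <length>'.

Answer: fixed 100

Derivation:
Step 0: 010
Step 1: G0=NOT G1=NOT 1=0 G1=G1&G2=1&0=0 G2=(0+1>=2)=0 -> 000
Step 2: G0=NOT G1=NOT 0=1 G1=G1&G2=0&0=0 G2=(0+0>=2)=0 -> 100
Step 3: G0=NOT G1=NOT 0=1 G1=G1&G2=0&0=0 G2=(0+0>=2)=0 -> 100
Fixed point reached at step 2: 100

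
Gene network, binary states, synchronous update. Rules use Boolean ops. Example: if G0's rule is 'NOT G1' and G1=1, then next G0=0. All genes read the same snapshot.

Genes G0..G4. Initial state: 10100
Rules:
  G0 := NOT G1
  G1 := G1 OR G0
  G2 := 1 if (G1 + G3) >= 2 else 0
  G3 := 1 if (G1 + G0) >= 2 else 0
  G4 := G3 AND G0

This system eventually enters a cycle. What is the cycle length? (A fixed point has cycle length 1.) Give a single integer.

Answer: 1

Derivation:
Step 0: 10100
Step 1: G0=NOT G1=NOT 0=1 G1=G1|G0=0|1=1 G2=(0+0>=2)=0 G3=(0+1>=2)=0 G4=G3&G0=0&1=0 -> 11000
Step 2: G0=NOT G1=NOT 1=0 G1=G1|G0=1|1=1 G2=(1+0>=2)=0 G3=(1+1>=2)=1 G4=G3&G0=0&1=0 -> 01010
Step 3: G0=NOT G1=NOT 1=0 G1=G1|G0=1|0=1 G2=(1+1>=2)=1 G3=(1+0>=2)=0 G4=G3&G0=1&0=0 -> 01100
Step 4: G0=NOT G1=NOT 1=0 G1=G1|G0=1|0=1 G2=(1+0>=2)=0 G3=(1+0>=2)=0 G4=G3&G0=0&0=0 -> 01000
Step 5: G0=NOT G1=NOT 1=0 G1=G1|G0=1|0=1 G2=(1+0>=2)=0 G3=(1+0>=2)=0 G4=G3&G0=0&0=0 -> 01000
State from step 5 equals state from step 4 -> cycle length 1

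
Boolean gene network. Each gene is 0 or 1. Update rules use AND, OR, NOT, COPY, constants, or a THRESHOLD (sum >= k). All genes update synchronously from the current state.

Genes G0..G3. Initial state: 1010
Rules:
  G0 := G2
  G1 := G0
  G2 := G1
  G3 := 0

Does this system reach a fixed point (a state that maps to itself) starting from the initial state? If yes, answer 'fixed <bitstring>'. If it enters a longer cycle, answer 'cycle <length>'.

Answer: cycle 3

Derivation:
Step 0: 1010
Step 1: G0=G2=1 G1=G0=1 G2=G1=0 G3=0(const) -> 1100
Step 2: G0=G2=0 G1=G0=1 G2=G1=1 G3=0(const) -> 0110
Step 3: G0=G2=1 G1=G0=0 G2=G1=1 G3=0(const) -> 1010
Cycle of length 3 starting at step 0 -> no fixed point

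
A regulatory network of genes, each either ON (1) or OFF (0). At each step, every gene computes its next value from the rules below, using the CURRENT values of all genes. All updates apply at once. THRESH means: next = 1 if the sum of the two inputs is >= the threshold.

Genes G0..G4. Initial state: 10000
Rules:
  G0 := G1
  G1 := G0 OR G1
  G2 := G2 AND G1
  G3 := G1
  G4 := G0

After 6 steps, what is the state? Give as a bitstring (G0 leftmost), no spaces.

Step 1: G0=G1=0 G1=G0|G1=1|0=1 G2=G2&G1=0&0=0 G3=G1=0 G4=G0=1 -> 01001
Step 2: G0=G1=1 G1=G0|G1=0|1=1 G2=G2&G1=0&1=0 G3=G1=1 G4=G0=0 -> 11010
Step 3: G0=G1=1 G1=G0|G1=1|1=1 G2=G2&G1=0&1=0 G3=G1=1 G4=G0=1 -> 11011
Step 4: G0=G1=1 G1=G0|G1=1|1=1 G2=G2&G1=0&1=0 G3=G1=1 G4=G0=1 -> 11011
Step 5: G0=G1=1 G1=G0|G1=1|1=1 G2=G2&G1=0&1=0 G3=G1=1 G4=G0=1 -> 11011
Step 6: G0=G1=1 G1=G0|G1=1|1=1 G2=G2&G1=0&1=0 G3=G1=1 G4=G0=1 -> 11011

11011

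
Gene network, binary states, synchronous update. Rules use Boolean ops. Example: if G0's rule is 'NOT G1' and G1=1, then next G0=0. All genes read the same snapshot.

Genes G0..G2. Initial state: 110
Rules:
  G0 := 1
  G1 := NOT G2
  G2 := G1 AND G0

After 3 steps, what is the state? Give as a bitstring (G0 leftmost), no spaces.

Step 1: G0=1(const) G1=NOT G2=NOT 0=1 G2=G1&G0=1&1=1 -> 111
Step 2: G0=1(const) G1=NOT G2=NOT 1=0 G2=G1&G0=1&1=1 -> 101
Step 3: G0=1(const) G1=NOT G2=NOT 1=0 G2=G1&G0=0&1=0 -> 100

100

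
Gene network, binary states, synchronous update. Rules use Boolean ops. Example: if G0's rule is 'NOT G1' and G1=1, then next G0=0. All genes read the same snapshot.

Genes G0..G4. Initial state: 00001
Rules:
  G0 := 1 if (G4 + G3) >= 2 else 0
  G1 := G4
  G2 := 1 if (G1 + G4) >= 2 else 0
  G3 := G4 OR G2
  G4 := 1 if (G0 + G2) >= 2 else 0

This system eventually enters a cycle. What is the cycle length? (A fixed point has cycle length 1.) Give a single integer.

Answer: 1

Derivation:
Step 0: 00001
Step 1: G0=(1+0>=2)=0 G1=G4=1 G2=(0+1>=2)=0 G3=G4|G2=1|0=1 G4=(0+0>=2)=0 -> 01010
Step 2: G0=(0+1>=2)=0 G1=G4=0 G2=(1+0>=2)=0 G3=G4|G2=0|0=0 G4=(0+0>=2)=0 -> 00000
Step 3: G0=(0+0>=2)=0 G1=G4=0 G2=(0+0>=2)=0 G3=G4|G2=0|0=0 G4=(0+0>=2)=0 -> 00000
State from step 3 equals state from step 2 -> cycle length 1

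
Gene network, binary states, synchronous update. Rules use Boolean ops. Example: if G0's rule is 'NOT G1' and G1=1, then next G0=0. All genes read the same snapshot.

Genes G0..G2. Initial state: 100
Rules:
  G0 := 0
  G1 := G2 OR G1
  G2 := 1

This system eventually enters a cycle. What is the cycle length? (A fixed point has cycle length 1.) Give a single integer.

Answer: 1

Derivation:
Step 0: 100
Step 1: G0=0(const) G1=G2|G1=0|0=0 G2=1(const) -> 001
Step 2: G0=0(const) G1=G2|G1=1|0=1 G2=1(const) -> 011
Step 3: G0=0(const) G1=G2|G1=1|1=1 G2=1(const) -> 011
State from step 3 equals state from step 2 -> cycle length 1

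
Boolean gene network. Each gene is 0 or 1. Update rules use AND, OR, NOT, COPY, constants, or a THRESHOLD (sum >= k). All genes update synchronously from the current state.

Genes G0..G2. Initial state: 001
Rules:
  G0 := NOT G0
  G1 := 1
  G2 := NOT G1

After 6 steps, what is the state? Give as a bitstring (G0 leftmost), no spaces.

Step 1: G0=NOT G0=NOT 0=1 G1=1(const) G2=NOT G1=NOT 0=1 -> 111
Step 2: G0=NOT G0=NOT 1=0 G1=1(const) G2=NOT G1=NOT 1=0 -> 010
Step 3: G0=NOT G0=NOT 0=1 G1=1(const) G2=NOT G1=NOT 1=0 -> 110
Step 4: G0=NOT G0=NOT 1=0 G1=1(const) G2=NOT G1=NOT 1=0 -> 010
Step 5: G0=NOT G0=NOT 0=1 G1=1(const) G2=NOT G1=NOT 1=0 -> 110
Step 6: G0=NOT G0=NOT 1=0 G1=1(const) G2=NOT G1=NOT 1=0 -> 010

010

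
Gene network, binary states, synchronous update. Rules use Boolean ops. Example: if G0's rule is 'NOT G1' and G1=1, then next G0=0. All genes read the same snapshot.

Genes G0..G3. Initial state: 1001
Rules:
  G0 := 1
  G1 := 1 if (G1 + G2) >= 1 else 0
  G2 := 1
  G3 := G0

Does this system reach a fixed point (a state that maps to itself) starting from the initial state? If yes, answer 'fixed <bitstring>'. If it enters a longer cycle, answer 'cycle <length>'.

Answer: fixed 1111

Derivation:
Step 0: 1001
Step 1: G0=1(const) G1=(0+0>=1)=0 G2=1(const) G3=G0=1 -> 1011
Step 2: G0=1(const) G1=(0+1>=1)=1 G2=1(const) G3=G0=1 -> 1111
Step 3: G0=1(const) G1=(1+1>=1)=1 G2=1(const) G3=G0=1 -> 1111
Fixed point reached at step 2: 1111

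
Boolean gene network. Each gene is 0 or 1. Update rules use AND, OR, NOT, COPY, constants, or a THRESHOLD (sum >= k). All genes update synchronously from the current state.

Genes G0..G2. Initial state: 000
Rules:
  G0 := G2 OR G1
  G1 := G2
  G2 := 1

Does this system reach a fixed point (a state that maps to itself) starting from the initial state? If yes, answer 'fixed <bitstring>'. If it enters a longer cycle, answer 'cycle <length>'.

Step 0: 000
Step 1: G0=G2|G1=0|0=0 G1=G2=0 G2=1(const) -> 001
Step 2: G0=G2|G1=1|0=1 G1=G2=1 G2=1(const) -> 111
Step 3: G0=G2|G1=1|1=1 G1=G2=1 G2=1(const) -> 111
Fixed point reached at step 2: 111

Answer: fixed 111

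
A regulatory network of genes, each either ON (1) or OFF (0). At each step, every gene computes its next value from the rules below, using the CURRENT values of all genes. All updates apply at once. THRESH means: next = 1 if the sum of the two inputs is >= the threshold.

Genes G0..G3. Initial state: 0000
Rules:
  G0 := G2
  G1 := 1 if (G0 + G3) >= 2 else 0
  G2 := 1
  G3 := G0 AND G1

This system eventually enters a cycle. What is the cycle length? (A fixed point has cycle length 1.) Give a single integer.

Step 0: 0000
Step 1: G0=G2=0 G1=(0+0>=2)=0 G2=1(const) G3=G0&G1=0&0=0 -> 0010
Step 2: G0=G2=1 G1=(0+0>=2)=0 G2=1(const) G3=G0&G1=0&0=0 -> 1010
Step 3: G0=G2=1 G1=(1+0>=2)=0 G2=1(const) G3=G0&G1=1&0=0 -> 1010
State from step 3 equals state from step 2 -> cycle length 1

Answer: 1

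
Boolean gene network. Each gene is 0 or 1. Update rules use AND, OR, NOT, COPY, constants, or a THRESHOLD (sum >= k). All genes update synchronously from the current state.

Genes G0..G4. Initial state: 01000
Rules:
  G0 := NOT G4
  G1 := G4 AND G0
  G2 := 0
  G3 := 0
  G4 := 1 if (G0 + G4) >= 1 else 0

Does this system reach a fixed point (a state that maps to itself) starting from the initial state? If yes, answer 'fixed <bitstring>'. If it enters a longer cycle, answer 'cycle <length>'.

Answer: fixed 00001

Derivation:
Step 0: 01000
Step 1: G0=NOT G4=NOT 0=1 G1=G4&G0=0&0=0 G2=0(const) G3=0(const) G4=(0+0>=1)=0 -> 10000
Step 2: G0=NOT G4=NOT 0=1 G1=G4&G0=0&1=0 G2=0(const) G3=0(const) G4=(1+0>=1)=1 -> 10001
Step 3: G0=NOT G4=NOT 1=0 G1=G4&G0=1&1=1 G2=0(const) G3=0(const) G4=(1+1>=1)=1 -> 01001
Step 4: G0=NOT G4=NOT 1=0 G1=G4&G0=1&0=0 G2=0(const) G3=0(const) G4=(0+1>=1)=1 -> 00001
Step 5: G0=NOT G4=NOT 1=0 G1=G4&G0=1&0=0 G2=0(const) G3=0(const) G4=(0+1>=1)=1 -> 00001
Fixed point reached at step 4: 00001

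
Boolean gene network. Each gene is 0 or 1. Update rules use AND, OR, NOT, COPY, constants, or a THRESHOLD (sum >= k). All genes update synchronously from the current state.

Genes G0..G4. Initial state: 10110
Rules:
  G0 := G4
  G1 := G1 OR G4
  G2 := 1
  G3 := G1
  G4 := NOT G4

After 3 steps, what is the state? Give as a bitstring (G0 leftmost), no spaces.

Step 1: G0=G4=0 G1=G1|G4=0|0=0 G2=1(const) G3=G1=0 G4=NOT G4=NOT 0=1 -> 00101
Step 2: G0=G4=1 G1=G1|G4=0|1=1 G2=1(const) G3=G1=0 G4=NOT G4=NOT 1=0 -> 11100
Step 3: G0=G4=0 G1=G1|G4=1|0=1 G2=1(const) G3=G1=1 G4=NOT G4=NOT 0=1 -> 01111

01111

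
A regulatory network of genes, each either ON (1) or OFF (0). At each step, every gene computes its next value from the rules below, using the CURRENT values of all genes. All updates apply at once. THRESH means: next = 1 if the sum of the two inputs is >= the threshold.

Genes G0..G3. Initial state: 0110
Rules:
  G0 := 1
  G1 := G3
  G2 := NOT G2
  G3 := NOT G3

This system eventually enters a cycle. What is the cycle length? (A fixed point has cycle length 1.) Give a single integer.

Step 0: 0110
Step 1: G0=1(const) G1=G3=0 G2=NOT G2=NOT 1=0 G3=NOT G3=NOT 0=1 -> 1001
Step 2: G0=1(const) G1=G3=1 G2=NOT G2=NOT 0=1 G3=NOT G3=NOT 1=0 -> 1110
Step 3: G0=1(const) G1=G3=0 G2=NOT G2=NOT 1=0 G3=NOT G3=NOT 0=1 -> 1001
State from step 3 equals state from step 1 -> cycle length 2

Answer: 2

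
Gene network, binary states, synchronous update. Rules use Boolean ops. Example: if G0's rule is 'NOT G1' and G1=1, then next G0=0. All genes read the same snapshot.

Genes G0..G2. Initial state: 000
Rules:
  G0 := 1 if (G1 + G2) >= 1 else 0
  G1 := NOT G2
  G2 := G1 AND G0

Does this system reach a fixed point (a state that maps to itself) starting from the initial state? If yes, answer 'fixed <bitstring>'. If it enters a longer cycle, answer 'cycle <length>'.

Answer: cycle 5

Derivation:
Step 0: 000
Step 1: G0=(0+0>=1)=0 G1=NOT G2=NOT 0=1 G2=G1&G0=0&0=0 -> 010
Step 2: G0=(1+0>=1)=1 G1=NOT G2=NOT 0=1 G2=G1&G0=1&0=0 -> 110
Step 3: G0=(1+0>=1)=1 G1=NOT G2=NOT 0=1 G2=G1&G0=1&1=1 -> 111
Step 4: G0=(1+1>=1)=1 G1=NOT G2=NOT 1=0 G2=G1&G0=1&1=1 -> 101
Step 5: G0=(0+1>=1)=1 G1=NOT G2=NOT 1=0 G2=G1&G0=0&1=0 -> 100
Step 6: G0=(0+0>=1)=0 G1=NOT G2=NOT 0=1 G2=G1&G0=0&1=0 -> 010
Cycle of length 5 starting at step 1 -> no fixed point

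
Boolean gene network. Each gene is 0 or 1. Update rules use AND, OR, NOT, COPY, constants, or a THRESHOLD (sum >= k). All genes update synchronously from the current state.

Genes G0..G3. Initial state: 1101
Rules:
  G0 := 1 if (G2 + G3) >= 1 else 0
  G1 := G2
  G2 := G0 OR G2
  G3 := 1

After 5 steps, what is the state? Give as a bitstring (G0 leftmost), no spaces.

Step 1: G0=(0+1>=1)=1 G1=G2=0 G2=G0|G2=1|0=1 G3=1(const) -> 1011
Step 2: G0=(1+1>=1)=1 G1=G2=1 G2=G0|G2=1|1=1 G3=1(const) -> 1111
Step 3: G0=(1+1>=1)=1 G1=G2=1 G2=G0|G2=1|1=1 G3=1(const) -> 1111
Step 4: G0=(1+1>=1)=1 G1=G2=1 G2=G0|G2=1|1=1 G3=1(const) -> 1111
Step 5: G0=(1+1>=1)=1 G1=G2=1 G2=G0|G2=1|1=1 G3=1(const) -> 1111

1111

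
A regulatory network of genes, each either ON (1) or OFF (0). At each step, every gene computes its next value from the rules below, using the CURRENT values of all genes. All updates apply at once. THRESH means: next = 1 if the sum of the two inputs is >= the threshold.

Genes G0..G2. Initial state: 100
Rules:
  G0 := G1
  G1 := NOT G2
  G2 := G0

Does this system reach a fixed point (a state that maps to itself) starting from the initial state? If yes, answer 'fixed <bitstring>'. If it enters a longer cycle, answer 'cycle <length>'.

Answer: cycle 2

Derivation:
Step 0: 100
Step 1: G0=G1=0 G1=NOT G2=NOT 0=1 G2=G0=1 -> 011
Step 2: G0=G1=1 G1=NOT G2=NOT 1=0 G2=G0=0 -> 100
Cycle of length 2 starting at step 0 -> no fixed point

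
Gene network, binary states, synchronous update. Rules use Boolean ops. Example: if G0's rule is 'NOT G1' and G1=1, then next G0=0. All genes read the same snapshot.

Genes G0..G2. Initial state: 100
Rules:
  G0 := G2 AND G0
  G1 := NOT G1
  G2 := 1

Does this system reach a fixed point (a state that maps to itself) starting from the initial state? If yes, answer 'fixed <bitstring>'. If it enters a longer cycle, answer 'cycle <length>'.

Answer: cycle 2

Derivation:
Step 0: 100
Step 1: G0=G2&G0=0&1=0 G1=NOT G1=NOT 0=1 G2=1(const) -> 011
Step 2: G0=G2&G0=1&0=0 G1=NOT G1=NOT 1=0 G2=1(const) -> 001
Step 3: G0=G2&G0=1&0=0 G1=NOT G1=NOT 0=1 G2=1(const) -> 011
Cycle of length 2 starting at step 1 -> no fixed point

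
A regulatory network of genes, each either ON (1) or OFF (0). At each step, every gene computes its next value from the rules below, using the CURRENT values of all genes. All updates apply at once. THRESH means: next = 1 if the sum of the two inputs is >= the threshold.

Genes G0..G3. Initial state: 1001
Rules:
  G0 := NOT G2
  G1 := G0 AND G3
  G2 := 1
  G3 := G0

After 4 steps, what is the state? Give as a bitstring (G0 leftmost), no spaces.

Step 1: G0=NOT G2=NOT 0=1 G1=G0&G3=1&1=1 G2=1(const) G3=G0=1 -> 1111
Step 2: G0=NOT G2=NOT 1=0 G1=G0&G3=1&1=1 G2=1(const) G3=G0=1 -> 0111
Step 3: G0=NOT G2=NOT 1=0 G1=G0&G3=0&1=0 G2=1(const) G3=G0=0 -> 0010
Step 4: G0=NOT G2=NOT 1=0 G1=G0&G3=0&0=0 G2=1(const) G3=G0=0 -> 0010

0010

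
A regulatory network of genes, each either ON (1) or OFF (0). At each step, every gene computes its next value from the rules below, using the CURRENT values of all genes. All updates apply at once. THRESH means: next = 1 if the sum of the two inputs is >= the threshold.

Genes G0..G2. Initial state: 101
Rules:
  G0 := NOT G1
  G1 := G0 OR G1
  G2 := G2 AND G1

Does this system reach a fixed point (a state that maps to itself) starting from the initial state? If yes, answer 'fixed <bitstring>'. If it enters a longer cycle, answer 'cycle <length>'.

Answer: fixed 010

Derivation:
Step 0: 101
Step 1: G0=NOT G1=NOT 0=1 G1=G0|G1=1|0=1 G2=G2&G1=1&0=0 -> 110
Step 2: G0=NOT G1=NOT 1=0 G1=G0|G1=1|1=1 G2=G2&G1=0&1=0 -> 010
Step 3: G0=NOT G1=NOT 1=0 G1=G0|G1=0|1=1 G2=G2&G1=0&1=0 -> 010
Fixed point reached at step 2: 010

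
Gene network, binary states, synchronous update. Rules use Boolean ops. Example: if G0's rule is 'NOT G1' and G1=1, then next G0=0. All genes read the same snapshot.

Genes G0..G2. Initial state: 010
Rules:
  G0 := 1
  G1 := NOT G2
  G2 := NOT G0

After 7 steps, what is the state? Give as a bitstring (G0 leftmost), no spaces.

Step 1: G0=1(const) G1=NOT G2=NOT 0=1 G2=NOT G0=NOT 0=1 -> 111
Step 2: G0=1(const) G1=NOT G2=NOT 1=0 G2=NOT G0=NOT 1=0 -> 100
Step 3: G0=1(const) G1=NOT G2=NOT 0=1 G2=NOT G0=NOT 1=0 -> 110
Step 4: G0=1(const) G1=NOT G2=NOT 0=1 G2=NOT G0=NOT 1=0 -> 110
Step 5: G0=1(const) G1=NOT G2=NOT 0=1 G2=NOT G0=NOT 1=0 -> 110
Step 6: G0=1(const) G1=NOT G2=NOT 0=1 G2=NOT G0=NOT 1=0 -> 110
Step 7: G0=1(const) G1=NOT G2=NOT 0=1 G2=NOT G0=NOT 1=0 -> 110

110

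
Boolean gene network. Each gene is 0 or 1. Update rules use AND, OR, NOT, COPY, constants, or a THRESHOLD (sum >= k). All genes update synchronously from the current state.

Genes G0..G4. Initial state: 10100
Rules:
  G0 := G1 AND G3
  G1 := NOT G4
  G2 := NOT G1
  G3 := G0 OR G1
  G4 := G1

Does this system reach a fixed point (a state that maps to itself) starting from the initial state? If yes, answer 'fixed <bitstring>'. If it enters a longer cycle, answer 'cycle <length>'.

Step 0: 10100
Step 1: G0=G1&G3=0&0=0 G1=NOT G4=NOT 0=1 G2=NOT G1=NOT 0=1 G3=G0|G1=1|0=1 G4=G1=0 -> 01110
Step 2: G0=G1&G3=1&1=1 G1=NOT G4=NOT 0=1 G2=NOT G1=NOT 1=0 G3=G0|G1=0|1=1 G4=G1=1 -> 11011
Step 3: G0=G1&G3=1&1=1 G1=NOT G4=NOT 1=0 G2=NOT G1=NOT 1=0 G3=G0|G1=1|1=1 G4=G1=1 -> 10011
Step 4: G0=G1&G3=0&1=0 G1=NOT G4=NOT 1=0 G2=NOT G1=NOT 0=1 G3=G0|G1=1|0=1 G4=G1=0 -> 00110
Step 5: G0=G1&G3=0&1=0 G1=NOT G4=NOT 0=1 G2=NOT G1=NOT 0=1 G3=G0|G1=0|0=0 G4=G1=0 -> 01100
Step 6: G0=G1&G3=1&0=0 G1=NOT G4=NOT 0=1 G2=NOT G1=NOT 1=0 G3=G0|G1=0|1=1 G4=G1=1 -> 01011
Step 7: G0=G1&G3=1&1=1 G1=NOT G4=NOT 1=0 G2=NOT G1=NOT 1=0 G3=G0|G1=0|1=1 G4=G1=1 -> 10011
Cycle of length 4 starting at step 3 -> no fixed point

Answer: cycle 4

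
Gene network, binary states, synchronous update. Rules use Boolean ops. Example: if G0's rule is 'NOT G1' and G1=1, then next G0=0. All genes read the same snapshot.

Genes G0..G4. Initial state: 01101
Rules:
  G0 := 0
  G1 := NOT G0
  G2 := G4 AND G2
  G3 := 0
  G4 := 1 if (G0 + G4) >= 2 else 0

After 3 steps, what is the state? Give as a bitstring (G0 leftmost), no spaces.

Step 1: G0=0(const) G1=NOT G0=NOT 0=1 G2=G4&G2=1&1=1 G3=0(const) G4=(0+1>=2)=0 -> 01100
Step 2: G0=0(const) G1=NOT G0=NOT 0=1 G2=G4&G2=0&1=0 G3=0(const) G4=(0+0>=2)=0 -> 01000
Step 3: G0=0(const) G1=NOT G0=NOT 0=1 G2=G4&G2=0&0=0 G3=0(const) G4=(0+0>=2)=0 -> 01000

01000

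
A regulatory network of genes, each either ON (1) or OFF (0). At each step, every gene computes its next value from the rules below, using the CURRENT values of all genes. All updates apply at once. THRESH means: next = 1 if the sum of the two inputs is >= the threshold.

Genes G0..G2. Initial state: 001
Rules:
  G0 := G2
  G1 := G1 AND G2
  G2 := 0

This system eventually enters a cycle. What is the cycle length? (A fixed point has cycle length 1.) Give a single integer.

Answer: 1

Derivation:
Step 0: 001
Step 1: G0=G2=1 G1=G1&G2=0&1=0 G2=0(const) -> 100
Step 2: G0=G2=0 G1=G1&G2=0&0=0 G2=0(const) -> 000
Step 3: G0=G2=0 G1=G1&G2=0&0=0 G2=0(const) -> 000
State from step 3 equals state from step 2 -> cycle length 1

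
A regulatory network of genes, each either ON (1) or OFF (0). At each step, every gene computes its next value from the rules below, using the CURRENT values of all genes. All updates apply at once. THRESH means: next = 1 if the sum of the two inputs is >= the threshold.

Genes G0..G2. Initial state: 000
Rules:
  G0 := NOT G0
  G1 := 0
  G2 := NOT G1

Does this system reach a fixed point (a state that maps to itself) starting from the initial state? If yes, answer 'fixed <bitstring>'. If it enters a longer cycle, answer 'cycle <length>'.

Step 0: 000
Step 1: G0=NOT G0=NOT 0=1 G1=0(const) G2=NOT G1=NOT 0=1 -> 101
Step 2: G0=NOT G0=NOT 1=0 G1=0(const) G2=NOT G1=NOT 0=1 -> 001
Step 3: G0=NOT G0=NOT 0=1 G1=0(const) G2=NOT G1=NOT 0=1 -> 101
Cycle of length 2 starting at step 1 -> no fixed point

Answer: cycle 2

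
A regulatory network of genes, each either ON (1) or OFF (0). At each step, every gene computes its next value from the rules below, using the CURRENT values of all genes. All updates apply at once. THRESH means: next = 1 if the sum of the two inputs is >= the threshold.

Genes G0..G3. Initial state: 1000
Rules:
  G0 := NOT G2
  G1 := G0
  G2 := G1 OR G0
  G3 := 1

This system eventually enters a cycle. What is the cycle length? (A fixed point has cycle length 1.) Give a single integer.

Answer: 5

Derivation:
Step 0: 1000
Step 1: G0=NOT G2=NOT 0=1 G1=G0=1 G2=G1|G0=0|1=1 G3=1(const) -> 1111
Step 2: G0=NOT G2=NOT 1=0 G1=G0=1 G2=G1|G0=1|1=1 G3=1(const) -> 0111
Step 3: G0=NOT G2=NOT 1=0 G1=G0=0 G2=G1|G0=1|0=1 G3=1(const) -> 0011
Step 4: G0=NOT G2=NOT 1=0 G1=G0=0 G2=G1|G0=0|0=0 G3=1(const) -> 0001
Step 5: G0=NOT G2=NOT 0=1 G1=G0=0 G2=G1|G0=0|0=0 G3=1(const) -> 1001
Step 6: G0=NOT G2=NOT 0=1 G1=G0=1 G2=G1|G0=0|1=1 G3=1(const) -> 1111
State from step 6 equals state from step 1 -> cycle length 5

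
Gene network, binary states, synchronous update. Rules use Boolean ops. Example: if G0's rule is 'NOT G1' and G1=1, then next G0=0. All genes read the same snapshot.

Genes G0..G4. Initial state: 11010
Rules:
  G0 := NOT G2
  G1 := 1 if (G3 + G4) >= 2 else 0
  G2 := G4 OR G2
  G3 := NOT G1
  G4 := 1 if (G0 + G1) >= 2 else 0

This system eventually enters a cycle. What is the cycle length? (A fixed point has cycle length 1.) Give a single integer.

Step 0: 11010
Step 1: G0=NOT G2=NOT 0=1 G1=(1+0>=2)=0 G2=G4|G2=0|0=0 G3=NOT G1=NOT 1=0 G4=(1+1>=2)=1 -> 10001
Step 2: G0=NOT G2=NOT 0=1 G1=(0+1>=2)=0 G2=G4|G2=1|0=1 G3=NOT G1=NOT 0=1 G4=(1+0>=2)=0 -> 10110
Step 3: G0=NOT G2=NOT 1=0 G1=(1+0>=2)=0 G2=G4|G2=0|1=1 G3=NOT G1=NOT 0=1 G4=(1+0>=2)=0 -> 00110
Step 4: G0=NOT G2=NOT 1=0 G1=(1+0>=2)=0 G2=G4|G2=0|1=1 G3=NOT G1=NOT 0=1 G4=(0+0>=2)=0 -> 00110
State from step 4 equals state from step 3 -> cycle length 1

Answer: 1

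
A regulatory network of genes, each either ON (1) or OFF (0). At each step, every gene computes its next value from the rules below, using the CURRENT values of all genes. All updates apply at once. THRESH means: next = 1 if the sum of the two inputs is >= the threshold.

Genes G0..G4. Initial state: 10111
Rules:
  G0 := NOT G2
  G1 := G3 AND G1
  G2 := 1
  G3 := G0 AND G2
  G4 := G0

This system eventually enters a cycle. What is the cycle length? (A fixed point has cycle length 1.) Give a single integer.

Answer: 1

Derivation:
Step 0: 10111
Step 1: G0=NOT G2=NOT 1=0 G1=G3&G1=1&0=0 G2=1(const) G3=G0&G2=1&1=1 G4=G0=1 -> 00111
Step 2: G0=NOT G2=NOT 1=0 G1=G3&G1=1&0=0 G2=1(const) G3=G0&G2=0&1=0 G4=G0=0 -> 00100
Step 3: G0=NOT G2=NOT 1=0 G1=G3&G1=0&0=0 G2=1(const) G3=G0&G2=0&1=0 G4=G0=0 -> 00100
State from step 3 equals state from step 2 -> cycle length 1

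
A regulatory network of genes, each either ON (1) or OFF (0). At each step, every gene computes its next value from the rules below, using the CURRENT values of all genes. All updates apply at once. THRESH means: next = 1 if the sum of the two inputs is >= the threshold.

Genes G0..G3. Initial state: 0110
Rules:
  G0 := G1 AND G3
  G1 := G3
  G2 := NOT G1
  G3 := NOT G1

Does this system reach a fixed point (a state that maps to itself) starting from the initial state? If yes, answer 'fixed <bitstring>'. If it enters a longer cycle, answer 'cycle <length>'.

Step 0: 0110
Step 1: G0=G1&G3=1&0=0 G1=G3=0 G2=NOT G1=NOT 1=0 G3=NOT G1=NOT 1=0 -> 0000
Step 2: G0=G1&G3=0&0=0 G1=G3=0 G2=NOT G1=NOT 0=1 G3=NOT G1=NOT 0=1 -> 0011
Step 3: G0=G1&G3=0&1=0 G1=G3=1 G2=NOT G1=NOT 0=1 G3=NOT G1=NOT 0=1 -> 0111
Step 4: G0=G1&G3=1&1=1 G1=G3=1 G2=NOT G1=NOT 1=0 G3=NOT G1=NOT 1=0 -> 1100
Step 5: G0=G1&G3=1&0=0 G1=G3=0 G2=NOT G1=NOT 1=0 G3=NOT G1=NOT 1=0 -> 0000
Cycle of length 4 starting at step 1 -> no fixed point

Answer: cycle 4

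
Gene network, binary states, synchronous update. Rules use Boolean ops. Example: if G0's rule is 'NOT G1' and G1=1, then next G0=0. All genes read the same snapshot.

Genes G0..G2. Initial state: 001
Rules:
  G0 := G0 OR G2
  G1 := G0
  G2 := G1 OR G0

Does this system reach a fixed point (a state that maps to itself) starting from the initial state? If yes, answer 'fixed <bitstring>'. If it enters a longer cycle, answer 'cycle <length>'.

Step 0: 001
Step 1: G0=G0|G2=0|1=1 G1=G0=0 G2=G1|G0=0|0=0 -> 100
Step 2: G0=G0|G2=1|0=1 G1=G0=1 G2=G1|G0=0|1=1 -> 111
Step 3: G0=G0|G2=1|1=1 G1=G0=1 G2=G1|G0=1|1=1 -> 111
Fixed point reached at step 2: 111

Answer: fixed 111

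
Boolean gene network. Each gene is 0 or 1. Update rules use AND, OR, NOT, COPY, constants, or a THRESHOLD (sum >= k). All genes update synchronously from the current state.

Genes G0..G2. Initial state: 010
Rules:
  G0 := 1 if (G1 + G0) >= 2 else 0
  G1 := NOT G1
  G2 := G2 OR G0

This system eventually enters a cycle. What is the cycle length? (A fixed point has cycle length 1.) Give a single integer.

Step 0: 010
Step 1: G0=(1+0>=2)=0 G1=NOT G1=NOT 1=0 G2=G2|G0=0|0=0 -> 000
Step 2: G0=(0+0>=2)=0 G1=NOT G1=NOT 0=1 G2=G2|G0=0|0=0 -> 010
State from step 2 equals state from step 0 -> cycle length 2

Answer: 2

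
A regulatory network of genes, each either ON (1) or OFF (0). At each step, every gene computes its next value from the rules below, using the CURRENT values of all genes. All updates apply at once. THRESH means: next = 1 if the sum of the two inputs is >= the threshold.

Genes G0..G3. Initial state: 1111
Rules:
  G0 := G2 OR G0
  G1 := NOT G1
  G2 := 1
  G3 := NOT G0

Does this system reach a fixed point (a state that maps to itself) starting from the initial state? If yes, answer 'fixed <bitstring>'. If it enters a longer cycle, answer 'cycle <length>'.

Answer: cycle 2

Derivation:
Step 0: 1111
Step 1: G0=G2|G0=1|1=1 G1=NOT G1=NOT 1=0 G2=1(const) G3=NOT G0=NOT 1=0 -> 1010
Step 2: G0=G2|G0=1|1=1 G1=NOT G1=NOT 0=1 G2=1(const) G3=NOT G0=NOT 1=0 -> 1110
Step 3: G0=G2|G0=1|1=1 G1=NOT G1=NOT 1=0 G2=1(const) G3=NOT G0=NOT 1=0 -> 1010
Cycle of length 2 starting at step 1 -> no fixed point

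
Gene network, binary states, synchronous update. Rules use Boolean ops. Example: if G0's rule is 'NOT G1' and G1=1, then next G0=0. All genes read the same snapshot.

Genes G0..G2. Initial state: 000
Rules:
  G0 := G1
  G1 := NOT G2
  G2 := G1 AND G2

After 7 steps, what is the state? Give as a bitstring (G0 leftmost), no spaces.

Step 1: G0=G1=0 G1=NOT G2=NOT 0=1 G2=G1&G2=0&0=0 -> 010
Step 2: G0=G1=1 G1=NOT G2=NOT 0=1 G2=G1&G2=1&0=0 -> 110
Step 3: G0=G1=1 G1=NOT G2=NOT 0=1 G2=G1&G2=1&0=0 -> 110
Step 4: G0=G1=1 G1=NOT G2=NOT 0=1 G2=G1&G2=1&0=0 -> 110
Step 5: G0=G1=1 G1=NOT G2=NOT 0=1 G2=G1&G2=1&0=0 -> 110
Step 6: G0=G1=1 G1=NOT G2=NOT 0=1 G2=G1&G2=1&0=0 -> 110
Step 7: G0=G1=1 G1=NOT G2=NOT 0=1 G2=G1&G2=1&0=0 -> 110

110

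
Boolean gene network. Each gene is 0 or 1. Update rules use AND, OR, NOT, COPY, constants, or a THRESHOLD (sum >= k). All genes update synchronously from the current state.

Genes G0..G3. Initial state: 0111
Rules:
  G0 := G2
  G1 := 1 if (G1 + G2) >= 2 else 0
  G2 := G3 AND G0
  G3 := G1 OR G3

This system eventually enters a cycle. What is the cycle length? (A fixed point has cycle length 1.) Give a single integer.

Answer: 2

Derivation:
Step 0: 0111
Step 1: G0=G2=1 G1=(1+1>=2)=1 G2=G3&G0=1&0=0 G3=G1|G3=1|1=1 -> 1101
Step 2: G0=G2=0 G1=(1+0>=2)=0 G2=G3&G0=1&1=1 G3=G1|G3=1|1=1 -> 0011
Step 3: G0=G2=1 G1=(0+1>=2)=0 G2=G3&G0=1&0=0 G3=G1|G3=0|1=1 -> 1001
Step 4: G0=G2=0 G1=(0+0>=2)=0 G2=G3&G0=1&1=1 G3=G1|G3=0|1=1 -> 0011
State from step 4 equals state from step 2 -> cycle length 2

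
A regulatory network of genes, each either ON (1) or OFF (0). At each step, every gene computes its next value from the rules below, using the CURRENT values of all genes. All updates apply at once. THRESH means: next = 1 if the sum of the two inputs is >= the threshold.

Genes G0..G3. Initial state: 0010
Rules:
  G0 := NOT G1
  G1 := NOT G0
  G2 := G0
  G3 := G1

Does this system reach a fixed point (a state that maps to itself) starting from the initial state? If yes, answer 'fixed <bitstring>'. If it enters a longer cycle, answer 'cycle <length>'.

Answer: cycle 2

Derivation:
Step 0: 0010
Step 1: G0=NOT G1=NOT 0=1 G1=NOT G0=NOT 0=1 G2=G0=0 G3=G1=0 -> 1100
Step 2: G0=NOT G1=NOT 1=0 G1=NOT G0=NOT 1=0 G2=G0=1 G3=G1=1 -> 0011
Step 3: G0=NOT G1=NOT 0=1 G1=NOT G0=NOT 0=1 G2=G0=0 G3=G1=0 -> 1100
Cycle of length 2 starting at step 1 -> no fixed point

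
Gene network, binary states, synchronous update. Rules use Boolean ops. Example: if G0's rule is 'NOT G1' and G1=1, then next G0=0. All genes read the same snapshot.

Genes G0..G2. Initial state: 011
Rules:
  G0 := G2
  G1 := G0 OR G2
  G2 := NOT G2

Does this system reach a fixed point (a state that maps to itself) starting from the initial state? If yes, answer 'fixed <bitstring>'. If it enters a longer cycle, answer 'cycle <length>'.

Answer: cycle 2

Derivation:
Step 0: 011
Step 1: G0=G2=1 G1=G0|G2=0|1=1 G2=NOT G2=NOT 1=0 -> 110
Step 2: G0=G2=0 G1=G0|G2=1|0=1 G2=NOT G2=NOT 0=1 -> 011
Cycle of length 2 starting at step 0 -> no fixed point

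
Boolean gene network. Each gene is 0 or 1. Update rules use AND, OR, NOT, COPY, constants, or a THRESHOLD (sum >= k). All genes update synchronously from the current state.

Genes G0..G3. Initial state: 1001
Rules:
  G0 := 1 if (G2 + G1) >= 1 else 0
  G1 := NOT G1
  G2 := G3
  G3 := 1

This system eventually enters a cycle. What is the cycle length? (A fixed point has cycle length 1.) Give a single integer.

Step 0: 1001
Step 1: G0=(0+0>=1)=0 G1=NOT G1=NOT 0=1 G2=G3=1 G3=1(const) -> 0111
Step 2: G0=(1+1>=1)=1 G1=NOT G1=NOT 1=0 G2=G3=1 G3=1(const) -> 1011
Step 3: G0=(1+0>=1)=1 G1=NOT G1=NOT 0=1 G2=G3=1 G3=1(const) -> 1111
Step 4: G0=(1+1>=1)=1 G1=NOT G1=NOT 1=0 G2=G3=1 G3=1(const) -> 1011
State from step 4 equals state from step 2 -> cycle length 2

Answer: 2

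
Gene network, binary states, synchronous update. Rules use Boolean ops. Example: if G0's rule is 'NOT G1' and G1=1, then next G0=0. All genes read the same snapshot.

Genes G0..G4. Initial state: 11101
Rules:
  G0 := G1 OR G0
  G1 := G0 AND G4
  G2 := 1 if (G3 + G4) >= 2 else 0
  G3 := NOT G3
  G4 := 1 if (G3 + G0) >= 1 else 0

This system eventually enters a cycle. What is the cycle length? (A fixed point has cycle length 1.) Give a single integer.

Answer: 2

Derivation:
Step 0: 11101
Step 1: G0=G1|G0=1|1=1 G1=G0&G4=1&1=1 G2=(0+1>=2)=0 G3=NOT G3=NOT 0=1 G4=(0+1>=1)=1 -> 11011
Step 2: G0=G1|G0=1|1=1 G1=G0&G4=1&1=1 G2=(1+1>=2)=1 G3=NOT G3=NOT 1=0 G4=(1+1>=1)=1 -> 11101
State from step 2 equals state from step 0 -> cycle length 2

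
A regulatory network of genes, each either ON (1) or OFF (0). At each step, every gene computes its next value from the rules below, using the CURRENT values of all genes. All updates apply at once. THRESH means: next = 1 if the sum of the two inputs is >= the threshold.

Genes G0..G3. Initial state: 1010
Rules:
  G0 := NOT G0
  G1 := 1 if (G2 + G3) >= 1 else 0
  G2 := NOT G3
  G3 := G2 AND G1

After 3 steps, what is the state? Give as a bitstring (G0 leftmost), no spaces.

Step 1: G0=NOT G0=NOT 1=0 G1=(1+0>=1)=1 G2=NOT G3=NOT 0=1 G3=G2&G1=1&0=0 -> 0110
Step 2: G0=NOT G0=NOT 0=1 G1=(1+0>=1)=1 G2=NOT G3=NOT 0=1 G3=G2&G1=1&1=1 -> 1111
Step 3: G0=NOT G0=NOT 1=0 G1=(1+1>=1)=1 G2=NOT G3=NOT 1=0 G3=G2&G1=1&1=1 -> 0101

0101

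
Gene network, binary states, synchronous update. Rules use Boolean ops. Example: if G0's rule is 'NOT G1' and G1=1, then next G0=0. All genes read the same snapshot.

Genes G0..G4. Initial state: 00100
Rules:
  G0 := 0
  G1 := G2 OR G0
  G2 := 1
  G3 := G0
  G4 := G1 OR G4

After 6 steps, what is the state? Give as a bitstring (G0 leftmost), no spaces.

Step 1: G0=0(const) G1=G2|G0=1|0=1 G2=1(const) G3=G0=0 G4=G1|G4=0|0=0 -> 01100
Step 2: G0=0(const) G1=G2|G0=1|0=1 G2=1(const) G3=G0=0 G4=G1|G4=1|0=1 -> 01101
Step 3: G0=0(const) G1=G2|G0=1|0=1 G2=1(const) G3=G0=0 G4=G1|G4=1|1=1 -> 01101
Step 4: G0=0(const) G1=G2|G0=1|0=1 G2=1(const) G3=G0=0 G4=G1|G4=1|1=1 -> 01101
Step 5: G0=0(const) G1=G2|G0=1|0=1 G2=1(const) G3=G0=0 G4=G1|G4=1|1=1 -> 01101
Step 6: G0=0(const) G1=G2|G0=1|0=1 G2=1(const) G3=G0=0 G4=G1|G4=1|1=1 -> 01101

01101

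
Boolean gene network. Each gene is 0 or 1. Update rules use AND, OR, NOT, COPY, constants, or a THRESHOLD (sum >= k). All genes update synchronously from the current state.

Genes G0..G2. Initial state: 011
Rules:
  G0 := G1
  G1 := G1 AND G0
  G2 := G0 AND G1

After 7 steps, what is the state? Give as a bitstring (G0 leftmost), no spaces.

Step 1: G0=G1=1 G1=G1&G0=1&0=0 G2=G0&G1=0&1=0 -> 100
Step 2: G0=G1=0 G1=G1&G0=0&1=0 G2=G0&G1=1&0=0 -> 000
Step 3: G0=G1=0 G1=G1&G0=0&0=0 G2=G0&G1=0&0=0 -> 000
Step 4: G0=G1=0 G1=G1&G0=0&0=0 G2=G0&G1=0&0=0 -> 000
Step 5: G0=G1=0 G1=G1&G0=0&0=0 G2=G0&G1=0&0=0 -> 000
Step 6: G0=G1=0 G1=G1&G0=0&0=0 G2=G0&G1=0&0=0 -> 000
Step 7: G0=G1=0 G1=G1&G0=0&0=0 G2=G0&G1=0&0=0 -> 000

000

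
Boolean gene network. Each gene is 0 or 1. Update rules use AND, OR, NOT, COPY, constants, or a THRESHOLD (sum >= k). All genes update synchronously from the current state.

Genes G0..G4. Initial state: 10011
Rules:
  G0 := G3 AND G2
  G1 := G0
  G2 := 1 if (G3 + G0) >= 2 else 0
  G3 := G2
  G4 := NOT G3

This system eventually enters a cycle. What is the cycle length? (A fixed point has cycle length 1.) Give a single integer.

Step 0: 10011
Step 1: G0=G3&G2=1&0=0 G1=G0=1 G2=(1+1>=2)=1 G3=G2=0 G4=NOT G3=NOT 1=0 -> 01100
Step 2: G0=G3&G2=0&1=0 G1=G0=0 G2=(0+0>=2)=0 G3=G2=1 G4=NOT G3=NOT 0=1 -> 00011
Step 3: G0=G3&G2=1&0=0 G1=G0=0 G2=(1+0>=2)=0 G3=G2=0 G4=NOT G3=NOT 1=0 -> 00000
Step 4: G0=G3&G2=0&0=0 G1=G0=0 G2=(0+0>=2)=0 G3=G2=0 G4=NOT G3=NOT 0=1 -> 00001
Step 5: G0=G3&G2=0&0=0 G1=G0=0 G2=(0+0>=2)=0 G3=G2=0 G4=NOT G3=NOT 0=1 -> 00001
State from step 5 equals state from step 4 -> cycle length 1

Answer: 1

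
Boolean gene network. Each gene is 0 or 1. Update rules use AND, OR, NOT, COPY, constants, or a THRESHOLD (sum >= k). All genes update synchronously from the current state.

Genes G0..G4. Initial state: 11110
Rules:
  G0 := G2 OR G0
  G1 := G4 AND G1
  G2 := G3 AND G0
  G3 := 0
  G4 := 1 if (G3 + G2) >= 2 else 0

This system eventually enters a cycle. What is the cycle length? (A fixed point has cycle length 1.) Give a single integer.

Answer: 1

Derivation:
Step 0: 11110
Step 1: G0=G2|G0=1|1=1 G1=G4&G1=0&1=0 G2=G3&G0=1&1=1 G3=0(const) G4=(1+1>=2)=1 -> 10101
Step 2: G0=G2|G0=1|1=1 G1=G4&G1=1&0=0 G2=G3&G0=0&1=0 G3=0(const) G4=(0+1>=2)=0 -> 10000
Step 3: G0=G2|G0=0|1=1 G1=G4&G1=0&0=0 G2=G3&G0=0&1=0 G3=0(const) G4=(0+0>=2)=0 -> 10000
State from step 3 equals state from step 2 -> cycle length 1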